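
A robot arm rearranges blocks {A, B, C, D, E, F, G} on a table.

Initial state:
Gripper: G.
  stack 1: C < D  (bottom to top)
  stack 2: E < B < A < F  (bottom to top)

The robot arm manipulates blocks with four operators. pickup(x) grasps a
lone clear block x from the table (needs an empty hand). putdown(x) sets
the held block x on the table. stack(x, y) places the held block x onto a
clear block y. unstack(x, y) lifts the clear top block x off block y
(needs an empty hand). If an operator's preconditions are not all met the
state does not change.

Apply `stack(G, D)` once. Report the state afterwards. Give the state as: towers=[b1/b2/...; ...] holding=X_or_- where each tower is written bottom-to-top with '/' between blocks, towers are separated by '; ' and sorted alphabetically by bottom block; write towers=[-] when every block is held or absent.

towers=[C/D/G; E/B/A/F] holding=-

before: towers=[C/D; E/B/A/F] holding=G
pre[stack(G, D)]: holding(G) ok, clear(D) ok, G≠D ok
all met → apply stack(G, D)
after:  towers=[C/D/G; E/B/A/F] holding=-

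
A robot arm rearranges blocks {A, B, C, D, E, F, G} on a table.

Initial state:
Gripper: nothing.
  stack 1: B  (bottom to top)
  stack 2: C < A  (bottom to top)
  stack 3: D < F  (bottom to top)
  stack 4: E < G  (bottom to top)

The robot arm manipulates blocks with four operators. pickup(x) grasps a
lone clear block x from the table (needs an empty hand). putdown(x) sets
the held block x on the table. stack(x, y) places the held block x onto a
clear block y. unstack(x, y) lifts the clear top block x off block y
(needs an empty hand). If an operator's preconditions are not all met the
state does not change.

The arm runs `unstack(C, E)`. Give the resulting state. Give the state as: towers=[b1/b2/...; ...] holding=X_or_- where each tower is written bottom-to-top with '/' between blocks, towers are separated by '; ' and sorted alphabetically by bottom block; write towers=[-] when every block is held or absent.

towers=[B; C/A; D/F; E/G] holding=-

before: towers=[B; C/A; D/F; E/G] holding=-
pre[unstack(C, E)]: on(C,E) ✗, clear(C) ✗, handempty ✓
on(C,E), clear(C) unmet → unstack(C, E) is a no-op
after:  towers=[B; C/A; D/F; E/G] holding=-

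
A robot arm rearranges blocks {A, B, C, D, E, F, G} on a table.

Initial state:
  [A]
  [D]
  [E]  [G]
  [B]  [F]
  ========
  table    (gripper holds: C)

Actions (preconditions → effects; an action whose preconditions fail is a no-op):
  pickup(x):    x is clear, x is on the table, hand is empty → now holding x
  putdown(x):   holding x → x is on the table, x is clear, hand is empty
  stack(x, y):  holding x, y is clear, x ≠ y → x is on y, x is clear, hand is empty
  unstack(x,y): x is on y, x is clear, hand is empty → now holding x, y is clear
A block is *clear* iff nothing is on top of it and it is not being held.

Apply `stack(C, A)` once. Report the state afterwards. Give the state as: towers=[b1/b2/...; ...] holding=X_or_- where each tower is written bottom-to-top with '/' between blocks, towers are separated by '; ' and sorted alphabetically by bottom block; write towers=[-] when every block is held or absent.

towers=[B/E/D/A/C; F/G] holding=-

before: towers=[B/E/D/A; F/G] holding=C
pre[stack(C, A)]: holding(C) yes, clear(A) yes, C≠A yes
all met → apply stack(C, A)
after:  towers=[B/E/D/A/C; F/G] holding=-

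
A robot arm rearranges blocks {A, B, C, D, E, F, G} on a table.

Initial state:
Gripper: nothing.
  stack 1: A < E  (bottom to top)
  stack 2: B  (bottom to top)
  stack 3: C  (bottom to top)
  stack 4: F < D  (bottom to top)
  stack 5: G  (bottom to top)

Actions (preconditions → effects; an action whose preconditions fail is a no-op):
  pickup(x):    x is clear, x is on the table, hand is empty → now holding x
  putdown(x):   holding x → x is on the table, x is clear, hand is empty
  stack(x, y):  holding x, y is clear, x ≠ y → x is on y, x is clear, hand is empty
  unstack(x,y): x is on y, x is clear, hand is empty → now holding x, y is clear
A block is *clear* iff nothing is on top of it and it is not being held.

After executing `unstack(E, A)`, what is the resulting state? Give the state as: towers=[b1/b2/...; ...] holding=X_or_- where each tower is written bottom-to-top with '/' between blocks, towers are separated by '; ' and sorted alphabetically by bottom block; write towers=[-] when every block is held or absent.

towers=[A; B; C; F/D; G] holding=E

before: towers=[A/E; B; C; F/D; G] holding=-
pre[unstack(E, A)]: on(E,A) ok, clear(E) ok, handempty ok
all met → apply unstack(E, A)
after:  towers=[A; B; C; F/D; G] holding=E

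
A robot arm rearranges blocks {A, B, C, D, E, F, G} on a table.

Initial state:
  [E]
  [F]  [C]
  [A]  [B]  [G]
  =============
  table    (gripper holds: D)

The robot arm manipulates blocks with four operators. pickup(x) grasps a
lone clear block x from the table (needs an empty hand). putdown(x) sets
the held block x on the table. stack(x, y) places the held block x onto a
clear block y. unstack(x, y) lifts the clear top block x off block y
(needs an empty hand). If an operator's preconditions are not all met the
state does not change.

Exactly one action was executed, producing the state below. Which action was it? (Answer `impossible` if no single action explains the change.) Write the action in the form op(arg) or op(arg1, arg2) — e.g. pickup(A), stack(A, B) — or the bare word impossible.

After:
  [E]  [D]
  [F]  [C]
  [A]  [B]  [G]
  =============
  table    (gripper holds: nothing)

stack(D, C)

target: towers=[A/F/E; B/C/D; G] holding=-
        putdown(D) → towers=[A/F/E; B/C; D; G] holding=-
       stack(D, G) → towers=[A/F/E; B/C; G/D] holding=-
       stack(D, E) → towers=[A/F/E/D; B/C; G] holding=-
       stack(D, C) → towers=[A/F/E; B/C/D; G] holding=-  ← match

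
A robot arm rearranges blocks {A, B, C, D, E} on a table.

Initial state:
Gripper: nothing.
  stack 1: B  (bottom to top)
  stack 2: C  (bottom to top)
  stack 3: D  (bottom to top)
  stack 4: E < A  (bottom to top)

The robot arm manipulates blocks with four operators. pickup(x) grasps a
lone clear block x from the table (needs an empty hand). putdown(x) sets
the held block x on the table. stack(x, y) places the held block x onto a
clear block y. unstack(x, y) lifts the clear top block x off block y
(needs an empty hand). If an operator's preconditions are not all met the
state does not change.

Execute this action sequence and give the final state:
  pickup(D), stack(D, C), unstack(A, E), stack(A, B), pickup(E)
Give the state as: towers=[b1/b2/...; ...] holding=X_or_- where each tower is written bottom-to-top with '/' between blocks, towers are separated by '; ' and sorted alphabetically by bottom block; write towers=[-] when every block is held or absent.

towers=[B/A; C/D] holding=E

step 1 (pickup(D)): towers=[B; C; E/A] holding=D
step 2 (stack(D, C)): towers=[B; C/D; E/A] holding=-
step 3 (unstack(A, E)): towers=[B; C/D; E] holding=A
step 4 (stack(A, B)): towers=[B/A; C/D; E] holding=-
step 5 (pickup(E)): towers=[B/A; C/D] holding=E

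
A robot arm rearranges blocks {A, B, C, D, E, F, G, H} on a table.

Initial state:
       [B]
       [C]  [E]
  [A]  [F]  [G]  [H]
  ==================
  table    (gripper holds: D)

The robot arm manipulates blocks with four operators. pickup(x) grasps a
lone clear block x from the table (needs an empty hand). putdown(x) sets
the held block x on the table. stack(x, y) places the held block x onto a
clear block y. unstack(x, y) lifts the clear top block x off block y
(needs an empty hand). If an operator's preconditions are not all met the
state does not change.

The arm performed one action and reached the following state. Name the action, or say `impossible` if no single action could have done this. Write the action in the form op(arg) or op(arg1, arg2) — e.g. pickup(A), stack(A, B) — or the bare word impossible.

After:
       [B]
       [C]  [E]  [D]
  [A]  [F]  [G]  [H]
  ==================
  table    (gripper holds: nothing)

target: towers=[A; F/C/B; G/E; H/D] holding=-
        putdown(D) → towers=[A; D; F/C/B; G/E; H] holding=-
       stack(D, A) → towers=[A/D; F/C/B; G/E; H] holding=-
       stack(D, E) → towers=[A; F/C/B; G/E/D; H] holding=-
       stack(D, H) → towers=[A; F/C/B; G/E; H/D] holding=-  ← match
       stack(D, B) → towers=[A; F/C/B/D; G/E; H] holding=-

stack(D, H)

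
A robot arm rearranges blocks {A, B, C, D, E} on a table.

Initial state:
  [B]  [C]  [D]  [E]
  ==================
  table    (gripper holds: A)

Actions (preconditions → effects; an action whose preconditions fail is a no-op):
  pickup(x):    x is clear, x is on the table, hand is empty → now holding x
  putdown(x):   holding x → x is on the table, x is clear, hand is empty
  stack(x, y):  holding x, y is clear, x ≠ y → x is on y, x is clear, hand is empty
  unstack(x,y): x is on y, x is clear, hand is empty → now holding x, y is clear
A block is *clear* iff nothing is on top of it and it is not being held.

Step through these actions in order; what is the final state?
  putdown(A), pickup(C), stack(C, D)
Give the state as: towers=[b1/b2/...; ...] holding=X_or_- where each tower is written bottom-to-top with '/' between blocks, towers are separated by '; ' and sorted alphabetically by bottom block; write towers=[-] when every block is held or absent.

step 1 (putdown(A)): towers=[A; B; C; D; E] holding=-
step 2 (pickup(C)): towers=[A; B; D; E] holding=C
step 3 (stack(C, D)): towers=[A; B; D/C; E] holding=-

towers=[A; B; D/C; E] holding=-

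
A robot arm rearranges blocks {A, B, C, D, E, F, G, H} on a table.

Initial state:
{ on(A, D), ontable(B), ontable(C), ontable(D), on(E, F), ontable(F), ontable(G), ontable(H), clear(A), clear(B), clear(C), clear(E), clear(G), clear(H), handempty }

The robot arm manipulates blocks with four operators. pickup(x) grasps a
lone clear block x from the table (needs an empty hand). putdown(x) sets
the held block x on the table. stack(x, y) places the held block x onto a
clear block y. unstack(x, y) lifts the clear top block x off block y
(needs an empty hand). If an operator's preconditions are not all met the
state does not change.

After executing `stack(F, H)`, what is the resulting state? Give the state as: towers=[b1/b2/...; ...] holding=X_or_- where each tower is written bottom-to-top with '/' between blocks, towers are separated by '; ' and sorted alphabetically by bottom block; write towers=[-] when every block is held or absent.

before: towers=[B; C; D/A; F/E; G; H] holding=-
pre[stack(F, H)]: holding(F) no, clear(H) yes, F≠H yes
holding(F) unmet → stack(F, H) is a no-op
after:  towers=[B; C; D/A; F/E; G; H] holding=-

towers=[B; C; D/A; F/E; G; H] holding=-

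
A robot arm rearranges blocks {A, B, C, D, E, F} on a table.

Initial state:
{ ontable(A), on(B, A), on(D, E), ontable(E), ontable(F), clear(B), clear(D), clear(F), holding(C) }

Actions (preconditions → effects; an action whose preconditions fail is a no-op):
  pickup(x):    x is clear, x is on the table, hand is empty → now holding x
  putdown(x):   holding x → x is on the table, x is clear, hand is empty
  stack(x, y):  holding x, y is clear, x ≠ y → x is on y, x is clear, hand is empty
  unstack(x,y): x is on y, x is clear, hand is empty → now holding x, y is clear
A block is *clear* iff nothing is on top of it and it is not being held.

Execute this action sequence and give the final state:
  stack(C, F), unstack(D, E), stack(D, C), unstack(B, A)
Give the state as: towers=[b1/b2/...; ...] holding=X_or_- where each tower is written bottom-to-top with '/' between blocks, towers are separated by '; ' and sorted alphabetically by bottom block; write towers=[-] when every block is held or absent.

towers=[A; E; F/C/D] holding=B

step 1 (stack(C, F)): towers=[A/B; E/D; F/C] holding=-
step 2 (unstack(D, E)): towers=[A/B; E; F/C] holding=D
step 3 (stack(D, C)): towers=[A/B; E; F/C/D] holding=-
step 4 (unstack(B, A)): towers=[A; E; F/C/D] holding=B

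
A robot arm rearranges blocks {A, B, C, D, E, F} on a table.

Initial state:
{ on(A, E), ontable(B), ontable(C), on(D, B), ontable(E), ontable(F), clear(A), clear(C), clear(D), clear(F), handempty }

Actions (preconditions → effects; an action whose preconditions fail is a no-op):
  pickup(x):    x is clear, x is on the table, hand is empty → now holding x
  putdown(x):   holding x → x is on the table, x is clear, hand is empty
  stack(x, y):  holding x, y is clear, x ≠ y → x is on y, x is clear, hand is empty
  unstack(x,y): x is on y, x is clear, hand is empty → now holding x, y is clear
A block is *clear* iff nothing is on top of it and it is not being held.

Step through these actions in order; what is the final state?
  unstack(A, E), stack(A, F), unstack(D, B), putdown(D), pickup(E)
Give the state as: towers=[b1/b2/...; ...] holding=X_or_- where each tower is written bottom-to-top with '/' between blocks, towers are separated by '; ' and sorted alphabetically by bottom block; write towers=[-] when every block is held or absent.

step 1 (unstack(A, E)): towers=[B/D; C; E; F] holding=A
step 2 (stack(A, F)): towers=[B/D; C; E; F/A] holding=-
step 3 (unstack(D, B)): towers=[B; C; E; F/A] holding=D
step 4 (putdown(D)): towers=[B; C; D; E; F/A] holding=-
step 5 (pickup(E)): towers=[B; C; D; F/A] holding=E

towers=[B; C; D; F/A] holding=E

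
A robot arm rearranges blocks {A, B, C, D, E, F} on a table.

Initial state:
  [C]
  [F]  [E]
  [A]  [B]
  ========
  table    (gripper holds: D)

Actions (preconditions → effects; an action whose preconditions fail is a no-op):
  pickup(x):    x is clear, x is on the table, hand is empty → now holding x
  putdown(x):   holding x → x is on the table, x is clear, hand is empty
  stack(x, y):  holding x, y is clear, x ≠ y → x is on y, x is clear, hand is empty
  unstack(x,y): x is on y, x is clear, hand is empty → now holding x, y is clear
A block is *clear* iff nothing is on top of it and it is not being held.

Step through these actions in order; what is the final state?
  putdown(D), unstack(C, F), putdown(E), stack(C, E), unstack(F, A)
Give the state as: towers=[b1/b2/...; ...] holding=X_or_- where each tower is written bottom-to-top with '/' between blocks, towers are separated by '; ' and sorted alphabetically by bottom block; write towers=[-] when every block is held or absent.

towers=[A; B/E/C; D] holding=F

step 1 (putdown(D)): towers=[A/F/C; B/E; D] holding=-
step 2 (unstack(C, F)): towers=[A/F; B/E; D] holding=C
step 3 (putdown(E)) [no-op]: towers=[A/F; B/E; D] holding=C
step 4 (stack(C, E)): towers=[A/F; B/E/C; D] holding=-
step 5 (unstack(F, A)): towers=[A; B/E/C; D] holding=F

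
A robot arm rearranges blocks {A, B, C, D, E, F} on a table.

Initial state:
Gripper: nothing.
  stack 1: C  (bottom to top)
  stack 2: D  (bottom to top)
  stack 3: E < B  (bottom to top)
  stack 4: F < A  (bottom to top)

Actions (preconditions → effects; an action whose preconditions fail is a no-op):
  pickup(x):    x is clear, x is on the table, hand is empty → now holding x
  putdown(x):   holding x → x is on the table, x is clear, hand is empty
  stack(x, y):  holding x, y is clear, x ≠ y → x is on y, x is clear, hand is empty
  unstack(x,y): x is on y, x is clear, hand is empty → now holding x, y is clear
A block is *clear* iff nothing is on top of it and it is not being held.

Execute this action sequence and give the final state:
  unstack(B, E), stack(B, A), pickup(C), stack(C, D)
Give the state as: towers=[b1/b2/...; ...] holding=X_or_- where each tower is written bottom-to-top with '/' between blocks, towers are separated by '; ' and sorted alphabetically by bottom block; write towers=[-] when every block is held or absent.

towers=[D/C; E; F/A/B] holding=-

step 1 (unstack(B, E)): towers=[C; D; E; F/A] holding=B
step 2 (stack(B, A)): towers=[C; D; E; F/A/B] holding=-
step 3 (pickup(C)): towers=[D; E; F/A/B] holding=C
step 4 (stack(C, D)): towers=[D/C; E; F/A/B] holding=-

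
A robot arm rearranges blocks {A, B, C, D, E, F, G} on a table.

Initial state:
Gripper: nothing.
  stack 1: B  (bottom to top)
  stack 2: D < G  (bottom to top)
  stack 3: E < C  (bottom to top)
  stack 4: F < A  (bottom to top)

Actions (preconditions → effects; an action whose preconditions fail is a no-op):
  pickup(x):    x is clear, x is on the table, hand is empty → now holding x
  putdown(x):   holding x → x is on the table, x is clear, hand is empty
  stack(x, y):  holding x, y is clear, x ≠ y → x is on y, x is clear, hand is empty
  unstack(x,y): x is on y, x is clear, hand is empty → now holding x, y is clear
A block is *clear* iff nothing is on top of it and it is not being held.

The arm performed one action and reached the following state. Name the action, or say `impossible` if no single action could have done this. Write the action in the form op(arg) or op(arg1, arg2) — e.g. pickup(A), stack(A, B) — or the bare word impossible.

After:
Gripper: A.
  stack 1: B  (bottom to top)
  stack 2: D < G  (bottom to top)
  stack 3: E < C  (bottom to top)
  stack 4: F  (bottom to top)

target: towers=[B; D/G; E/C; F] holding=A
         pickup(B) → towers=[D/G; E/C; F/A] holding=B
     unstack(G, D) → towers=[B; D; E/C; F/A] holding=G
     unstack(A, F) → towers=[B; D/G; E/C; F] holding=A  ← match
     unstack(C, E) → towers=[B; D/G; E; F/A] holding=C

unstack(A, F)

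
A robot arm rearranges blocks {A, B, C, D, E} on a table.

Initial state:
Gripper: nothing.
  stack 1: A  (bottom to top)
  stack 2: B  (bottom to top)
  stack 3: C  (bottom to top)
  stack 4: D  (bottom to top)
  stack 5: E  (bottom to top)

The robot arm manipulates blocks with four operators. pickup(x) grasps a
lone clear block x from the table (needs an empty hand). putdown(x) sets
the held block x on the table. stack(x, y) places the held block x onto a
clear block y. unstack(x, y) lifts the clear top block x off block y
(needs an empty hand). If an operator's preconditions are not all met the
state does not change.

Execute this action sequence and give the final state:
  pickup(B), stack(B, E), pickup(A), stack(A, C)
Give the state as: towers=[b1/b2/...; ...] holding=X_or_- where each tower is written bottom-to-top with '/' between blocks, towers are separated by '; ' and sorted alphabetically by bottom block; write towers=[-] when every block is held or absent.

towers=[C/A; D; E/B] holding=-

step 1 (pickup(B)): towers=[A; C; D; E] holding=B
step 2 (stack(B, E)): towers=[A; C; D; E/B] holding=-
step 3 (pickup(A)): towers=[C; D; E/B] holding=A
step 4 (stack(A, C)): towers=[C/A; D; E/B] holding=-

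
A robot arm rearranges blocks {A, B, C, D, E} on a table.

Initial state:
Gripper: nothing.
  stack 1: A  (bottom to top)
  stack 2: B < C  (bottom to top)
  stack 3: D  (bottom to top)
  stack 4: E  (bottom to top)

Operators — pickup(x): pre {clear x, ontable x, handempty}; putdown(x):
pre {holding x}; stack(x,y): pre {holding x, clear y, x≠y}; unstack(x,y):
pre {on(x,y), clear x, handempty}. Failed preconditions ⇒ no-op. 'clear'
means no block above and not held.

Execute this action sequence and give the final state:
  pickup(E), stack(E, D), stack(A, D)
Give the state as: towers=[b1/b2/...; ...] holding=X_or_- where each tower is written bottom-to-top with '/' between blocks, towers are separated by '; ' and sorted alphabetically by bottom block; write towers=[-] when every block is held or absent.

step 1 (pickup(E)): towers=[A; B/C; D] holding=E
step 2 (stack(E, D)): towers=[A; B/C; D/E] holding=-
step 3 (stack(A, D)) [no-op]: towers=[A; B/C; D/E] holding=-

towers=[A; B/C; D/E] holding=-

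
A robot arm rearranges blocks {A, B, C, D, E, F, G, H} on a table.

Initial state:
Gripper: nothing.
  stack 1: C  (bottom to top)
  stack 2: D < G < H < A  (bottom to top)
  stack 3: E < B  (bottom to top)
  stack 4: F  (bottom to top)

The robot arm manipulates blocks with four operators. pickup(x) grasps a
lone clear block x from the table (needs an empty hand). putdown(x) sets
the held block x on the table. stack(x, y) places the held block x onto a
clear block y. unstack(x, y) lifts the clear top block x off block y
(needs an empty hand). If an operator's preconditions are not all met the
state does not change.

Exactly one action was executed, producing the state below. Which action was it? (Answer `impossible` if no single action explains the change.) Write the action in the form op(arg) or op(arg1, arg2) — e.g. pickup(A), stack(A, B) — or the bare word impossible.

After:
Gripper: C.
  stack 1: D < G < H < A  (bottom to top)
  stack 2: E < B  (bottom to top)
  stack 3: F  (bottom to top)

pickup(C)

target: towers=[D/G/H/A; E/B; F] holding=C
     unstack(A, H) → towers=[C; D/G/H; E/B; F] holding=A
     unstack(B, E) → towers=[C; D/G/H/A; E; F] holding=B
         pickup(F) → towers=[C; D/G/H/A; E/B] holding=F
         pickup(C) → towers=[D/G/H/A; E/B; F] holding=C  ← match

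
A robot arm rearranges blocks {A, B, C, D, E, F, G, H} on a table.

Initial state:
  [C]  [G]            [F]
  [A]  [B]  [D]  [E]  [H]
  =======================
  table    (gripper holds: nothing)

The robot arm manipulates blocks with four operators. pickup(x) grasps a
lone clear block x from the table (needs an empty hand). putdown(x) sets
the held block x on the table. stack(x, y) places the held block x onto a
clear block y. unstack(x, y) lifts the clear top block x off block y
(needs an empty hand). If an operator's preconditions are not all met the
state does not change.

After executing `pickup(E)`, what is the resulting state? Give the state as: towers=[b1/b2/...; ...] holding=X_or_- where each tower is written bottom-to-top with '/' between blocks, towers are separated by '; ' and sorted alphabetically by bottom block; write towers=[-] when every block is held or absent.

towers=[A/C; B/G; D; H/F] holding=E

before: towers=[A/C; B/G; D; E; H/F] holding=-
pre[pickup(E)]: clear(E) ok, ontable(E) ok, handempty ok
all met → apply pickup(E)
after:  towers=[A/C; B/G; D; H/F] holding=E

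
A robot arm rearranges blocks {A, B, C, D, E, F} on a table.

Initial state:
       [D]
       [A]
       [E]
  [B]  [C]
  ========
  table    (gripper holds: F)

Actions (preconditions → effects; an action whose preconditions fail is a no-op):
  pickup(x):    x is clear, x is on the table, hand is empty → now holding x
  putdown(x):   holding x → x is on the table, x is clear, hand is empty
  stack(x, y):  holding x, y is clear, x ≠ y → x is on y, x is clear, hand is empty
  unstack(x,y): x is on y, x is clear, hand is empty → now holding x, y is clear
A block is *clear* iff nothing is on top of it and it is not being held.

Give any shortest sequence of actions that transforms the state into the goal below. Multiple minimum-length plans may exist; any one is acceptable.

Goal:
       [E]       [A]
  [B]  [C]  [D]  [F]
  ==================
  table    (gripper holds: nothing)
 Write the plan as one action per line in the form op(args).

putdown(F)
unstack(D, A)
putdown(D)
unstack(A, E)
stack(A, F)

step 1 (putdown(F)): towers=[B; C/E/A/D; F] holding=-
step 2 (unstack(D, A)): towers=[B; C/E/A; F] holding=D
step 3 (putdown(D)): towers=[B; C/E/A; D; F] holding=-
step 4 (unstack(A, E)): towers=[B; C/E; D; F] holding=A
step 5 (stack(A, F)): towers=[B; C/E; D; F/A] holding=-
goal check: towers=[B; C/E; D; F/A] holding=- — reached (length 5, optimal by BFS)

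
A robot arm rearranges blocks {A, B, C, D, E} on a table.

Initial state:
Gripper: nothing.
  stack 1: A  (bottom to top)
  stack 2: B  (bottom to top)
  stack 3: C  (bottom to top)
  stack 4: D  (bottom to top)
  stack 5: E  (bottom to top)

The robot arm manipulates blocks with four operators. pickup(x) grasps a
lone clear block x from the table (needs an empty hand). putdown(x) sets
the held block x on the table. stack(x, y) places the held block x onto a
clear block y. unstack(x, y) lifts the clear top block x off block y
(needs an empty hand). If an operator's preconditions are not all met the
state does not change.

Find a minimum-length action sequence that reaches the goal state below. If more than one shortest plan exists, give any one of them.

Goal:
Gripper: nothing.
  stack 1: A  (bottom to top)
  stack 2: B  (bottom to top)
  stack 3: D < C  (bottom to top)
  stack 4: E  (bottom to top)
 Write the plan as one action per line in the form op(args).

pickup(C)
stack(C, D)

step 1 (pickup(C)): towers=[A; B; D; E] holding=C
step 2 (stack(C, D)): towers=[A; B; D/C; E] holding=-
goal check: towers=[A; B; D/C; E] holding=- — reached (length 2, optimal by BFS)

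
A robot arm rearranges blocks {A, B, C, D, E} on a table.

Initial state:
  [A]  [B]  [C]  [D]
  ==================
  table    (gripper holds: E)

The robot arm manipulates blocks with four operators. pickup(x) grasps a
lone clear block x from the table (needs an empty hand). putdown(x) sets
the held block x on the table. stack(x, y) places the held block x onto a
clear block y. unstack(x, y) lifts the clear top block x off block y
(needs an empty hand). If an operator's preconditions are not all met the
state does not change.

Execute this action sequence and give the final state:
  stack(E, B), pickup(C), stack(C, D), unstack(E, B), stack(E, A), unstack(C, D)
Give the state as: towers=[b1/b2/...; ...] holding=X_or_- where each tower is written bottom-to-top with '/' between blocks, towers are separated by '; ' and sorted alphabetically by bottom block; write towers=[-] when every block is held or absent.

step 1 (stack(E, B)): towers=[A; B/E; C; D] holding=-
step 2 (pickup(C)): towers=[A; B/E; D] holding=C
step 3 (stack(C, D)): towers=[A; B/E; D/C] holding=-
step 4 (unstack(E, B)): towers=[A; B; D/C] holding=E
step 5 (stack(E, A)): towers=[A/E; B; D/C] holding=-
step 6 (unstack(C, D)): towers=[A/E; B; D] holding=C

towers=[A/E; B; D] holding=C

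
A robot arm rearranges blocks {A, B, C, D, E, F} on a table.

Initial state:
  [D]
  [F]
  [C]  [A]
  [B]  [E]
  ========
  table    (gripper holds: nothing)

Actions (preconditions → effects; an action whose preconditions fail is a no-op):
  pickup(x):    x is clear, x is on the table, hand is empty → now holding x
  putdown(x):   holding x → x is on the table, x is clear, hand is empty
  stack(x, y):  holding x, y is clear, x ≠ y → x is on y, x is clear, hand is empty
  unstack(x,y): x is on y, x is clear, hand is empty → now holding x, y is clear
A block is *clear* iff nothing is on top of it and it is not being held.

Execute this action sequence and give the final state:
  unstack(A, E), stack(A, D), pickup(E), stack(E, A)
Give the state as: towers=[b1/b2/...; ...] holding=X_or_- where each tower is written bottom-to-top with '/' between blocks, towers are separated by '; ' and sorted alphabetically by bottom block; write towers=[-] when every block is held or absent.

towers=[B/C/F/D/A/E] holding=-

step 1 (unstack(A, E)): towers=[B/C/F/D; E] holding=A
step 2 (stack(A, D)): towers=[B/C/F/D/A; E] holding=-
step 3 (pickup(E)): towers=[B/C/F/D/A] holding=E
step 4 (stack(E, A)): towers=[B/C/F/D/A/E] holding=-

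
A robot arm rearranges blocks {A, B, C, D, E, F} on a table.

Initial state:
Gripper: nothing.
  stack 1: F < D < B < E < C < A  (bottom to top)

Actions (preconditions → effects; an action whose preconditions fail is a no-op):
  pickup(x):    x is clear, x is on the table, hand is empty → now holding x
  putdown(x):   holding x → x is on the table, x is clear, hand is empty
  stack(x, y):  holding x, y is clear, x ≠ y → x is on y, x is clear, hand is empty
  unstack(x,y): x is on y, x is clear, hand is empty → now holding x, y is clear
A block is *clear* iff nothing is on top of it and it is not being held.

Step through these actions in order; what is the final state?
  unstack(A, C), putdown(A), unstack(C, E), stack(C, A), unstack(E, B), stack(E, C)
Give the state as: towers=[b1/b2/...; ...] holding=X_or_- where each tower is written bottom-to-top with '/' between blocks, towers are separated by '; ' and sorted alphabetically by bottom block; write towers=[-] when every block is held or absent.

towers=[A/C/E; F/D/B] holding=-

step 1 (unstack(A, C)): towers=[F/D/B/E/C] holding=A
step 2 (putdown(A)): towers=[A; F/D/B/E/C] holding=-
step 3 (unstack(C, E)): towers=[A; F/D/B/E] holding=C
step 4 (stack(C, A)): towers=[A/C; F/D/B/E] holding=-
step 5 (unstack(E, B)): towers=[A/C; F/D/B] holding=E
step 6 (stack(E, C)): towers=[A/C/E; F/D/B] holding=-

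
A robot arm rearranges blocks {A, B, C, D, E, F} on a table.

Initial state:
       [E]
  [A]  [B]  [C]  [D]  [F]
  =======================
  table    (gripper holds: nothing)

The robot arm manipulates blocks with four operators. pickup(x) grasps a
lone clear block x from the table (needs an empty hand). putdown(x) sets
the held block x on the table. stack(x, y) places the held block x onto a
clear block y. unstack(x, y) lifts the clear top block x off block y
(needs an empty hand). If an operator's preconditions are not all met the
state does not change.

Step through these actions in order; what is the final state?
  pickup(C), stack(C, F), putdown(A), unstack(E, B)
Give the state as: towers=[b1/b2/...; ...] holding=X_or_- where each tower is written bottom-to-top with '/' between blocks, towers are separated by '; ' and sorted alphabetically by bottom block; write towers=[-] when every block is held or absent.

towers=[A; B; D; F/C] holding=E

step 1 (pickup(C)): towers=[A; B/E; D; F] holding=C
step 2 (stack(C, F)): towers=[A; B/E; D; F/C] holding=-
step 3 (putdown(A)) [no-op]: towers=[A; B/E; D; F/C] holding=-
step 4 (unstack(E, B)): towers=[A; B; D; F/C] holding=E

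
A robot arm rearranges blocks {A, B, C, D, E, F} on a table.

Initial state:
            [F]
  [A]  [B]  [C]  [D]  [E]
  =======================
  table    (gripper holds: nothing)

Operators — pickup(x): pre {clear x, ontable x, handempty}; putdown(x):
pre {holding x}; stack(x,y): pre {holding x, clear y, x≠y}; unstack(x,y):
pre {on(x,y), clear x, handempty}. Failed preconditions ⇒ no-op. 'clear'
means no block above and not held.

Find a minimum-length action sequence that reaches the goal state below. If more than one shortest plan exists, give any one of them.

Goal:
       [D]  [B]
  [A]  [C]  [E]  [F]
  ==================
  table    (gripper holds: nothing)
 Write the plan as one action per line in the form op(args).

pickup(B)
stack(B, E)
unstack(F, C)
putdown(F)
pickup(D)
stack(D, C)

step 1 (pickup(B)): towers=[A; C/F; D; E] holding=B
step 2 (stack(B, E)): towers=[A; C/F; D; E/B] holding=-
step 3 (unstack(F, C)): towers=[A; C; D; E/B] holding=F
step 4 (putdown(F)): towers=[A; C; D; E/B; F] holding=-
step 5 (pickup(D)): towers=[A; C; E/B; F] holding=D
step 6 (stack(D, C)): towers=[A; C/D; E/B; F] holding=-
goal check: towers=[A; C/D; E/B; F] holding=- — reached (length 6, optimal by BFS)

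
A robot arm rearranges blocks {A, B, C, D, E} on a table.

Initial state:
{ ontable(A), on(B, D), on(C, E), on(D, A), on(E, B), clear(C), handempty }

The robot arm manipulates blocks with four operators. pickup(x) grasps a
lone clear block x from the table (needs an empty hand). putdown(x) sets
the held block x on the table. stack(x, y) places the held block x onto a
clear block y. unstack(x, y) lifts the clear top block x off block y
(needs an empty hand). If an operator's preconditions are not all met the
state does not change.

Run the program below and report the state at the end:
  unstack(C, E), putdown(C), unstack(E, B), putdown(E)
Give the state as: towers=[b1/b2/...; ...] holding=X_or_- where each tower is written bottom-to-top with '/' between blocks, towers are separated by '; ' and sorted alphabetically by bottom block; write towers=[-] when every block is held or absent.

step 1 (unstack(C, E)): towers=[A/D/B/E] holding=C
step 2 (putdown(C)): towers=[A/D/B/E; C] holding=-
step 3 (unstack(E, B)): towers=[A/D/B; C] holding=E
step 4 (putdown(E)): towers=[A/D/B; C; E] holding=-

towers=[A/D/B; C; E] holding=-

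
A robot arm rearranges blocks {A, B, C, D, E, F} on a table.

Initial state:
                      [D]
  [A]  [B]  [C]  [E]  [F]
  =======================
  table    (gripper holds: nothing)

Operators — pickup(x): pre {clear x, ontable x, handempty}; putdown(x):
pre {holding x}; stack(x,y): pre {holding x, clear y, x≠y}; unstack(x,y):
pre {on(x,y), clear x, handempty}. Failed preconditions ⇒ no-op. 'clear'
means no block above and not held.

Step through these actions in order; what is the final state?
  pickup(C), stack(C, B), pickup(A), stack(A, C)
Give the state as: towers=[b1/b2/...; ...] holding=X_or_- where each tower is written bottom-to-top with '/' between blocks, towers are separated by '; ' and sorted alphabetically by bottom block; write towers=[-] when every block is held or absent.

towers=[B/C/A; E; F/D] holding=-

step 1 (pickup(C)): towers=[A; B; E; F/D] holding=C
step 2 (stack(C, B)): towers=[A; B/C; E; F/D] holding=-
step 3 (pickup(A)): towers=[B/C; E; F/D] holding=A
step 4 (stack(A, C)): towers=[B/C/A; E; F/D] holding=-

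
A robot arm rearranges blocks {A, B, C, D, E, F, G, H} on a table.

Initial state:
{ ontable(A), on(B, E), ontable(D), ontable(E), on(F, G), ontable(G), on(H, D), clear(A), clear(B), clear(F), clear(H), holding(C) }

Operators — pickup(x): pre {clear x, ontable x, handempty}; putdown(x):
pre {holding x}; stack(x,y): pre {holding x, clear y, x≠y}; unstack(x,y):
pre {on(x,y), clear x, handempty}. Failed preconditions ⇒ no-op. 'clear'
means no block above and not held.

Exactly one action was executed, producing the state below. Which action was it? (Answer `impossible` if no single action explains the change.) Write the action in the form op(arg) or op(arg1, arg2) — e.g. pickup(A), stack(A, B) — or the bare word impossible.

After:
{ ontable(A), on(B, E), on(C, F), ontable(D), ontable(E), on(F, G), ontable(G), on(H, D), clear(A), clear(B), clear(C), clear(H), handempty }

target: towers=[A; D/H; E/B; G/F/C] holding=-
        putdown(C) → towers=[A; C; D/H; E/B; G/F] holding=-
       stack(C, A) → towers=[A/C; D/H; E/B; G/F] holding=-
       stack(C, H) → towers=[A; D/H/C; E/B; G/F] holding=-
       stack(C, B) → towers=[A; D/H; E/B/C; G/F] holding=-
       stack(C, F) → towers=[A; D/H; E/B; G/F/C] holding=-  ← match

stack(C, F)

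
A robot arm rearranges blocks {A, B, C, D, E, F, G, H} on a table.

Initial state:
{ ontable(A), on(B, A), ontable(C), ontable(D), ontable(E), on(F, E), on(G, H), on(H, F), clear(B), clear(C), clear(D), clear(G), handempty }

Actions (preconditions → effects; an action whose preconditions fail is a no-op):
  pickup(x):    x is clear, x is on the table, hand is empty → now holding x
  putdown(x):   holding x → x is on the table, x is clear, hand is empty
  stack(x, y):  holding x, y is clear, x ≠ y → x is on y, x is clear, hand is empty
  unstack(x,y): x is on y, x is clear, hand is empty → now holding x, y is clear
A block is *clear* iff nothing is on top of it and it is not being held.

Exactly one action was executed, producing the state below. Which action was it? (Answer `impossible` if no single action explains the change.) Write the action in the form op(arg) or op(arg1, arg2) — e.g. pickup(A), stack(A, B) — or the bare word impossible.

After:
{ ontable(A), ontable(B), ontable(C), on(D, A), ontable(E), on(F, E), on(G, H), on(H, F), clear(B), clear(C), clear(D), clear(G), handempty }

target: towers=[A/D; B; C; E/F/H/G] holding=-
     unstack(G, H) → towers=[A/B; C; D; E/F/H] holding=G
     unstack(B, A) → towers=[A; C; D; E/F/H/G] holding=B
         pickup(D) → towers=[A/B; C; E/F/H/G] holding=D
         pickup(C) → towers=[A/B; D; E/F/H/G] holding=C
none of the 4 applicable actions match → impossible

impossible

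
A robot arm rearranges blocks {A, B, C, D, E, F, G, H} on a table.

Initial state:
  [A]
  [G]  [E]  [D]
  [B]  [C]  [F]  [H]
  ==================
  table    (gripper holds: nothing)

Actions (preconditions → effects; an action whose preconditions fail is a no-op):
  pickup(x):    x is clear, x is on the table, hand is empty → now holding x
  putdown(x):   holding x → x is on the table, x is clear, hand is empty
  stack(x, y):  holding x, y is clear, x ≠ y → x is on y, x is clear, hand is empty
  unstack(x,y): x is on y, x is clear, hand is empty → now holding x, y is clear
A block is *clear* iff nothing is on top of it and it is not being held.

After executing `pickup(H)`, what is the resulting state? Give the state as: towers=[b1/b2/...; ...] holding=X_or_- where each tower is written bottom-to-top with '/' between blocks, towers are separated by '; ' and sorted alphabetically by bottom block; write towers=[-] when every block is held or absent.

towers=[B/G/A; C/E; F/D] holding=H

before: towers=[B/G/A; C/E; F/D; H] holding=-
pre[pickup(H)]: clear(H) yes, ontable(H) yes, handempty yes
all met → apply pickup(H)
after:  towers=[B/G/A; C/E; F/D] holding=H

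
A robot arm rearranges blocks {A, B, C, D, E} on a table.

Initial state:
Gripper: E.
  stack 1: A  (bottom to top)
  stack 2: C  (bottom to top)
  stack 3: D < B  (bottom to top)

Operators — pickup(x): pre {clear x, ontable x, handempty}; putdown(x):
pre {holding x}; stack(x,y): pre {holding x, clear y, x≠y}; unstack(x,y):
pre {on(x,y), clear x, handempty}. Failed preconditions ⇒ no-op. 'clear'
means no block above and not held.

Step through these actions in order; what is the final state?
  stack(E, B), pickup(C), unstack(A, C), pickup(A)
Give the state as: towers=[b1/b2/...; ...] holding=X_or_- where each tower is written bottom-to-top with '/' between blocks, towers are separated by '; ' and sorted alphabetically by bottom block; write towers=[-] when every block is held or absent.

towers=[A; D/B/E] holding=C

step 1 (stack(E, B)): towers=[A; C; D/B/E] holding=-
step 2 (pickup(C)): towers=[A; D/B/E] holding=C
step 3 (unstack(A, C)) [no-op]: towers=[A; D/B/E] holding=C
step 4 (pickup(A)) [no-op]: towers=[A; D/B/E] holding=C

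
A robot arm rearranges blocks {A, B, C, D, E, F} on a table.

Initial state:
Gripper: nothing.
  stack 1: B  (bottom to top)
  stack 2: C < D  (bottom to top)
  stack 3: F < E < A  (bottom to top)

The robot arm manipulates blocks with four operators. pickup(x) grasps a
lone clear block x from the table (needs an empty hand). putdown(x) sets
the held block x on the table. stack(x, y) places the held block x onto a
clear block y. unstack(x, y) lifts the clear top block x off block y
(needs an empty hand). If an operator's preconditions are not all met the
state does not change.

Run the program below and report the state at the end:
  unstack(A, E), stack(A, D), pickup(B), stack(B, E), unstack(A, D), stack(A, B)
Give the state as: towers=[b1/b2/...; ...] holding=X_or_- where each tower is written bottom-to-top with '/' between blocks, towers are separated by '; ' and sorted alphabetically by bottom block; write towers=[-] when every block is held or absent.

towers=[C/D; F/E/B/A] holding=-

step 1 (unstack(A, E)): towers=[B; C/D; F/E] holding=A
step 2 (stack(A, D)): towers=[B; C/D/A; F/E] holding=-
step 3 (pickup(B)): towers=[C/D/A; F/E] holding=B
step 4 (stack(B, E)): towers=[C/D/A; F/E/B] holding=-
step 5 (unstack(A, D)): towers=[C/D; F/E/B] holding=A
step 6 (stack(A, B)): towers=[C/D; F/E/B/A] holding=-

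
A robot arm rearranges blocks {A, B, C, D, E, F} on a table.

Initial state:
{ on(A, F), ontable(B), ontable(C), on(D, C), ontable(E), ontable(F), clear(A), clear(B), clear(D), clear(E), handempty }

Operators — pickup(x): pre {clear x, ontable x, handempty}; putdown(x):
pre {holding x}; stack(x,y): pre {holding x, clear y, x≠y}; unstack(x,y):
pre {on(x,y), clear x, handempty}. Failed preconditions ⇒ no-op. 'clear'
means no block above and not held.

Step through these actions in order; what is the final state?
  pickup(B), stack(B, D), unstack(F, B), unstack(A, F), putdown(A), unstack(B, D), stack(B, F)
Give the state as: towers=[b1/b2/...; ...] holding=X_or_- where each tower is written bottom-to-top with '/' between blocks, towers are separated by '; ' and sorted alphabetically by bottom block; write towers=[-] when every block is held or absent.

step 1 (pickup(B)): towers=[C/D; E; F/A] holding=B
step 2 (stack(B, D)): towers=[C/D/B; E; F/A] holding=-
step 3 (unstack(F, B)) [no-op]: towers=[C/D/B; E; F/A] holding=-
step 4 (unstack(A, F)): towers=[C/D/B; E; F] holding=A
step 5 (putdown(A)): towers=[A; C/D/B; E; F] holding=-
step 6 (unstack(B, D)): towers=[A; C/D; E; F] holding=B
step 7 (stack(B, F)): towers=[A; C/D; E; F/B] holding=-

towers=[A; C/D; E; F/B] holding=-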